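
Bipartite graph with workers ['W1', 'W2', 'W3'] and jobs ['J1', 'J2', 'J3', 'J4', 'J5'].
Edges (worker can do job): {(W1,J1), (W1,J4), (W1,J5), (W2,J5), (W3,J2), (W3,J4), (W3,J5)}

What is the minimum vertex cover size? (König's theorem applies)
Minimum vertex cover size = 3

By König's theorem: in bipartite graphs,
min vertex cover = max matching = 3

Maximum matching has size 3, so minimum vertex cover also has size 3.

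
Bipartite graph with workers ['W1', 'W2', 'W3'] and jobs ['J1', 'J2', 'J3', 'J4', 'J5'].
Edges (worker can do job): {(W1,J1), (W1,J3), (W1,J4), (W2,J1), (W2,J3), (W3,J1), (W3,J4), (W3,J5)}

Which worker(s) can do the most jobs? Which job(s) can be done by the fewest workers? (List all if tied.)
Most versatile: W1, W3 (3 jobs); Least covered: J2 (0 workers)

Worker degrees (jobs they can do): W1:3, W2:2, W3:3
Job degrees (workers who can do it): J1:3, J2:0, J3:2, J4:2, J5:1

Maximum worker degree is 3, achieved by: W1, W3
Minimum job degree is 0, achieved by: J2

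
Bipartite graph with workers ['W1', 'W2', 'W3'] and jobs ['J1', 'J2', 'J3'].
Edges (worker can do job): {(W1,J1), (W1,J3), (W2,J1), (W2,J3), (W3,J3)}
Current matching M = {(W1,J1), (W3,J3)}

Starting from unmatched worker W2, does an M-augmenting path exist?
No augmenting path from W2

Alternating search from W2 reaches jobs: {J1, J3}.
Every reachable job is already matched in M, and following those matched edges back to workers exposes no further unvisited jobs.
No M-augmenting path from W2 exists.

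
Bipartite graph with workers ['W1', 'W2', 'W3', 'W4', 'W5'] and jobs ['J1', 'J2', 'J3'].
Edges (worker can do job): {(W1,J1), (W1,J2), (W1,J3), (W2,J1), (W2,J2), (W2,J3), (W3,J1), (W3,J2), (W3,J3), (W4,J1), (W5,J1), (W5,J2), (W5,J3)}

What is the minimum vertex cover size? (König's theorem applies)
Minimum vertex cover size = 3

By König's theorem: in bipartite graphs,
min vertex cover = max matching = 3

Maximum matching has size 3, so minimum vertex cover also has size 3.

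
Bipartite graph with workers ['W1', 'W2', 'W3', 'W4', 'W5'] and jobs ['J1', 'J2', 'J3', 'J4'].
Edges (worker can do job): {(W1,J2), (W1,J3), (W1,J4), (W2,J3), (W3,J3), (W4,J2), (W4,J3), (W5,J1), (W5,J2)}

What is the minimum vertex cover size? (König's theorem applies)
Minimum vertex cover size = 4

By König's theorem: in bipartite graphs,
min vertex cover = max matching = 4

Maximum matching has size 4, so minimum vertex cover also has size 4.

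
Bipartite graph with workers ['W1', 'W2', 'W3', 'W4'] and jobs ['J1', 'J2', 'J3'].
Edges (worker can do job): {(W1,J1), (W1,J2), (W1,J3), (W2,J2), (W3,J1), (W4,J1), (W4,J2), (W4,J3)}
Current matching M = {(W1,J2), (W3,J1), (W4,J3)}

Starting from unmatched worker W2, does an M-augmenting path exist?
No augmenting path from W2

Alternating search from W2 reaches jobs: {J1, J2, J3}.
Every reachable job is already matched in M, and following those matched edges back to workers exposes no further unvisited jobs.
No M-augmenting path from W2 exists.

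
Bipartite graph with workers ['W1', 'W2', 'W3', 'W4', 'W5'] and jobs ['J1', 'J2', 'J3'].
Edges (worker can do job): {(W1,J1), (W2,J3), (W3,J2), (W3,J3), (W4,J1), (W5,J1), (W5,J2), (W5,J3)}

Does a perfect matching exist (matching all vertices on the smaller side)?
Yes, perfect matching exists (size 3)

Perfect matching: {(W2,J3), (W3,J2), (W5,J1)}
All 3 vertices on the smaller side are matched.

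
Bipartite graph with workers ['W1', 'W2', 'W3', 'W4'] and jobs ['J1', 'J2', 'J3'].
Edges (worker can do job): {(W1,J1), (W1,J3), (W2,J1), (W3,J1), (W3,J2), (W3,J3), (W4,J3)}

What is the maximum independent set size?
Maximum independent set = 4

By König's theorem:
- Min vertex cover = Max matching = 3
- Max independent set = Total vertices - Min vertex cover
- Max independent set = 7 - 3 = 4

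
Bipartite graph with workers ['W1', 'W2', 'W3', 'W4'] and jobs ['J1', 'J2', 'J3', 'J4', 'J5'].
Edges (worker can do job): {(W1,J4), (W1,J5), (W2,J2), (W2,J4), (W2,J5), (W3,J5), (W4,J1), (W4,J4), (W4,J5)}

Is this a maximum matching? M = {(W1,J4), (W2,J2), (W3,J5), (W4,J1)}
Yes, size 4 is maximum

Proposed matching has size 4.
Maximum matching size for this graph: 4.

This is a maximum matching.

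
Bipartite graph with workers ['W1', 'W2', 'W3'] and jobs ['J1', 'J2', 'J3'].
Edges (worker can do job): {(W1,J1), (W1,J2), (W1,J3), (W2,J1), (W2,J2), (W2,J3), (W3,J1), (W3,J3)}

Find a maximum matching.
Matching: {(W1,J2), (W2,J3), (W3,J1)}

Maximum matching (size 3):
  W1 → J2
  W2 → J3
  W3 → J1

Each worker is assigned to at most one job, and each job to at most one worker.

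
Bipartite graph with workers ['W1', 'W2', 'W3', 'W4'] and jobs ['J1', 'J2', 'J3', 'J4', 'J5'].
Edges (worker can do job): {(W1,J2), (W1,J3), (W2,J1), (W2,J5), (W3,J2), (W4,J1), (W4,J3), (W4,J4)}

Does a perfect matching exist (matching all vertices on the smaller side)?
Yes, perfect matching exists (size 4)

Perfect matching: {(W1,J3), (W2,J5), (W3,J2), (W4,J1)}
All 4 vertices on the smaller side are matched.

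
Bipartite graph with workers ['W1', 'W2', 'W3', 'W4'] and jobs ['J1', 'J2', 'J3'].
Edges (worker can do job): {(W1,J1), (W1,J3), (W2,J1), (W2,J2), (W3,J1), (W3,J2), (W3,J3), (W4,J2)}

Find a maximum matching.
Matching: {(W1,J1), (W3,J3), (W4,J2)}

Maximum matching (size 3):
  W1 → J1
  W3 → J3
  W4 → J2

Each worker is assigned to at most one job, and each job to at most one worker.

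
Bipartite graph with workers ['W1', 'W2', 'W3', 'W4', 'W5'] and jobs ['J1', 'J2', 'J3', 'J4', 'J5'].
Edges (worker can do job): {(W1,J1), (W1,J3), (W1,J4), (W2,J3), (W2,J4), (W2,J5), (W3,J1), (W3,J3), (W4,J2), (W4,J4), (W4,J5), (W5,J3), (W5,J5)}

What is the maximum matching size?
Maximum matching size = 5

Maximum matching: {(W1,J1), (W2,J4), (W3,J3), (W4,J2), (W5,J5)}
Size: 5

This assigns 5 workers to 5 distinct jobs.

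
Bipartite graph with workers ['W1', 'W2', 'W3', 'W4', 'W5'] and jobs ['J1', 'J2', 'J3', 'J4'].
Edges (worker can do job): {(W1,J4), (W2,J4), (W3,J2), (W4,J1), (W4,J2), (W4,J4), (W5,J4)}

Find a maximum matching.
Matching: {(W3,J2), (W4,J1), (W5,J4)}

Maximum matching (size 3):
  W3 → J2
  W4 → J1
  W5 → J4

Each worker is assigned to at most one job, and each job to at most one worker.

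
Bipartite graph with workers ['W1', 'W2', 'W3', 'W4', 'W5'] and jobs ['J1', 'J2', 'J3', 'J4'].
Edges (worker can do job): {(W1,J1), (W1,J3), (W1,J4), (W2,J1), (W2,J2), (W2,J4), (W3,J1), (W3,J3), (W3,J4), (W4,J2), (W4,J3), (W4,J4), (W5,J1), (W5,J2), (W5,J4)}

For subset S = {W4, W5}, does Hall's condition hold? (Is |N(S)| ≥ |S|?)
Yes: |N(S)| = 4, |S| = 2

Subset S = {W4, W5}
Neighbors N(S) = {J1, J2, J3, J4}

|N(S)| = 4, |S| = 2
Hall's condition: |N(S)| ≥ |S| is satisfied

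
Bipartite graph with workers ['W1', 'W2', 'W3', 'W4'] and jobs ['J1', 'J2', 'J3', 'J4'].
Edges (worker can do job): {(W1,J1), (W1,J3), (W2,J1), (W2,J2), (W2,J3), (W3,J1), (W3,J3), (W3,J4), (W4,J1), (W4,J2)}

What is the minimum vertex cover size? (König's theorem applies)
Minimum vertex cover size = 4

By König's theorem: in bipartite graphs,
min vertex cover = max matching = 4

Maximum matching has size 4, so minimum vertex cover also has size 4.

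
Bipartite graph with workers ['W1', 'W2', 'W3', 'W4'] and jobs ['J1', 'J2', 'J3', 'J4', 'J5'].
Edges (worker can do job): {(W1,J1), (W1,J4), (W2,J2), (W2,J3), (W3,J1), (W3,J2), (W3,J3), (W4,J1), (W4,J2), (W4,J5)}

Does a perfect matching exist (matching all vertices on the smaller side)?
Yes, perfect matching exists (size 4)

Perfect matching: {(W1,J4), (W2,J3), (W3,J2), (W4,J1)}
All 4 vertices on the smaller side are matched.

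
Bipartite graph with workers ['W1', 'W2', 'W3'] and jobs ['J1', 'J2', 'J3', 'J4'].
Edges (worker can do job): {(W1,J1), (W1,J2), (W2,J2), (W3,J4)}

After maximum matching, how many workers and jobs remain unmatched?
Unmatched: 0 workers, 1 jobs

Maximum matching size: 3
Workers: 3 total, 3 matched, 0 unmatched
Jobs: 4 total, 3 matched, 1 unmatched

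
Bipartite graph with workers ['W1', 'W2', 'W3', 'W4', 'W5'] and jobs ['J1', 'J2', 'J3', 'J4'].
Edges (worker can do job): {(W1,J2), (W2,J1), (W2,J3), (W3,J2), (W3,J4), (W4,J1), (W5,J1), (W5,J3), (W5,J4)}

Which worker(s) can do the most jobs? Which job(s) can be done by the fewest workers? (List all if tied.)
Most versatile: W5 (3 jobs); Least covered: J2, J3, J4 (2 workers)

Worker degrees (jobs they can do): W1:1, W2:2, W3:2, W4:1, W5:3
Job degrees (workers who can do it): J1:3, J2:2, J3:2, J4:2

Maximum worker degree is 3, achieved by: W5
Minimum job degree is 2, achieved by: J2, J3, J4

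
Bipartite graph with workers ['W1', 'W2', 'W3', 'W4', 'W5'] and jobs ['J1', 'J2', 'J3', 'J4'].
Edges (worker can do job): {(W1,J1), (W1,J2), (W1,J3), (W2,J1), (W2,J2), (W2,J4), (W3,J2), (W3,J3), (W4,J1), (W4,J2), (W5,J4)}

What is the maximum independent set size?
Maximum independent set = 5

By König's theorem:
- Min vertex cover = Max matching = 4
- Max independent set = Total vertices - Min vertex cover
- Max independent set = 9 - 4 = 5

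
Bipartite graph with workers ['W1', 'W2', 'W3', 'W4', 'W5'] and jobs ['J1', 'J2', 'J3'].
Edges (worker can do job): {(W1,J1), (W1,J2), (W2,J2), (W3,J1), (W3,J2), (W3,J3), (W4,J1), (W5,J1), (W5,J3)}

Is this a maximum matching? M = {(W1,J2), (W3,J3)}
No, size 2 is not maximum

Proposed matching has size 2.
Maximum matching size for this graph: 3.

This is NOT maximum - can be improved to size 3.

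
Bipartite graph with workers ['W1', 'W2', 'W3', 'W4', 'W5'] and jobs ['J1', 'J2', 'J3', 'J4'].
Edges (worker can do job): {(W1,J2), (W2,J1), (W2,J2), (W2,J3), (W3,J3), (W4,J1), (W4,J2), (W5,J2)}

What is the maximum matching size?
Maximum matching size = 3

Maximum matching: {(W3,J3), (W4,J1), (W5,J2)}
Size: 3

This assigns 3 workers to 3 distinct jobs.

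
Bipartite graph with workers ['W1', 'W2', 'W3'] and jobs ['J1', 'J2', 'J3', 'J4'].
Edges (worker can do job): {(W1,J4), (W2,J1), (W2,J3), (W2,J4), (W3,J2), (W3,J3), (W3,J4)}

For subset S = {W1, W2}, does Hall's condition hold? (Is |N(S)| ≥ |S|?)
Yes: |N(S)| = 3, |S| = 2

Subset S = {W1, W2}
Neighbors N(S) = {J1, J3, J4}

|N(S)| = 3, |S| = 2
Hall's condition: |N(S)| ≥ |S| is satisfied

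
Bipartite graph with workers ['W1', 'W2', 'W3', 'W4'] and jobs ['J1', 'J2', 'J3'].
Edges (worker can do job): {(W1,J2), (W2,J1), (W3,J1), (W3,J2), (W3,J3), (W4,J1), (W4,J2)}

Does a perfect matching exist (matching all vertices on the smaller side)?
Yes, perfect matching exists (size 3)

Perfect matching: {(W1,J2), (W3,J3), (W4,J1)}
All 3 vertices on the smaller side are matched.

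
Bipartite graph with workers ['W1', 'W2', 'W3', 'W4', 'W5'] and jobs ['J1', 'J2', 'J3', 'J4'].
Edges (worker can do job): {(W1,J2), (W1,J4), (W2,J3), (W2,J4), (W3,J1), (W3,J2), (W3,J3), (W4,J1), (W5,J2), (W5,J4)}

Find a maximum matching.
Matching: {(W1,J4), (W3,J3), (W4,J1), (W5,J2)}

Maximum matching (size 4):
  W1 → J4
  W3 → J3
  W4 → J1
  W5 → J2

Each worker is assigned to at most one job, and each job to at most one worker.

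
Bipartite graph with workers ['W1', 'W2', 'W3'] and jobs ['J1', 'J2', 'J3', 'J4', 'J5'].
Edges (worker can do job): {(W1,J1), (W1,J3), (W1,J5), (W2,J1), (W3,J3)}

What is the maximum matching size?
Maximum matching size = 3

Maximum matching: {(W1,J5), (W2,J1), (W3,J3)}
Size: 3

This assigns 3 workers to 3 distinct jobs.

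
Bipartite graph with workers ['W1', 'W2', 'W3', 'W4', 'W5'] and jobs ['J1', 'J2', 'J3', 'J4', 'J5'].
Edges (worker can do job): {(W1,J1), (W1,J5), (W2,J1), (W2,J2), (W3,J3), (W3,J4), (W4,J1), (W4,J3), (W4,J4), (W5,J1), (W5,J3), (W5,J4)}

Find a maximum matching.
Matching: {(W1,J5), (W2,J2), (W3,J4), (W4,J3), (W5,J1)}

Maximum matching (size 5):
  W1 → J5
  W2 → J2
  W3 → J4
  W4 → J3
  W5 → J1

Each worker is assigned to at most one job, and each job to at most one worker.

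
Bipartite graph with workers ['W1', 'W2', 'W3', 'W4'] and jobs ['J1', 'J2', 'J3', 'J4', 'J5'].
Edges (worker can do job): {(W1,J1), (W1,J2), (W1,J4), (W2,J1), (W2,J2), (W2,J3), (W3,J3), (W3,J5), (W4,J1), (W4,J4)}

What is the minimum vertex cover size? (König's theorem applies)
Minimum vertex cover size = 4

By König's theorem: in bipartite graphs,
min vertex cover = max matching = 4

Maximum matching has size 4, so minimum vertex cover also has size 4.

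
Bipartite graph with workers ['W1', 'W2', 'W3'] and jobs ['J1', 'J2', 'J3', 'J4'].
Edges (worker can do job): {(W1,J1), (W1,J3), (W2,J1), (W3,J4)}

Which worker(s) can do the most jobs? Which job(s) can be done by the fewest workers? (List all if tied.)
Most versatile: W1 (2 jobs); Least covered: J2 (0 workers)

Worker degrees (jobs they can do): W1:2, W2:1, W3:1
Job degrees (workers who can do it): J1:2, J2:0, J3:1, J4:1

Maximum worker degree is 2, achieved by: W1
Minimum job degree is 0, achieved by: J2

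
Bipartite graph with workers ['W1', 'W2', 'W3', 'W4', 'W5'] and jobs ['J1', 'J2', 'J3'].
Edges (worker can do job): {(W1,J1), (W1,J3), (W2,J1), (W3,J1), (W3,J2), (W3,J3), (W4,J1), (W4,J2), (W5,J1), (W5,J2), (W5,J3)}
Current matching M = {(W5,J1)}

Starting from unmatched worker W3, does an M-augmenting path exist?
Yes: W3 → J2

An M-augmenting path alternates non-matching / matching edges, starting and ending at unmatched vertices.
Path: W3 → J2
(J2 is unmatched in M, so the path is augmenting.)
Flipping edges along this path would increase |M| from 1 to 2.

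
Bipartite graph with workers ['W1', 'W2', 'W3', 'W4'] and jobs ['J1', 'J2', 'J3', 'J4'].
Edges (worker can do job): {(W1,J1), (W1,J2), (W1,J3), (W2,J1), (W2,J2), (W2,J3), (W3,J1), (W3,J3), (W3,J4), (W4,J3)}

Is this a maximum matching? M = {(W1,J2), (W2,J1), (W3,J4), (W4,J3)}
Yes, size 4 is maximum

Proposed matching has size 4.
Maximum matching size for this graph: 4.

This is a maximum matching.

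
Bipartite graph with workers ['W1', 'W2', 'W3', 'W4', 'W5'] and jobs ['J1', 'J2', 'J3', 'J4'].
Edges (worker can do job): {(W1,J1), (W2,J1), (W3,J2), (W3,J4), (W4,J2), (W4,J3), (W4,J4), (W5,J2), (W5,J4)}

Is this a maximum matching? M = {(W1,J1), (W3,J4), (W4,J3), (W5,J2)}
Yes, size 4 is maximum

Proposed matching has size 4.
Maximum matching size for this graph: 4.

This is a maximum matching.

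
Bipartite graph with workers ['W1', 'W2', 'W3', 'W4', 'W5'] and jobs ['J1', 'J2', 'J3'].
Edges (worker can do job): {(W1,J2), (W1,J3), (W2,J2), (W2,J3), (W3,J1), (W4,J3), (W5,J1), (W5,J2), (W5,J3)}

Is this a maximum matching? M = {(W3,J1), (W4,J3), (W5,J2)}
Yes, size 3 is maximum

Proposed matching has size 3.
Maximum matching size for this graph: 3.

This is a maximum matching.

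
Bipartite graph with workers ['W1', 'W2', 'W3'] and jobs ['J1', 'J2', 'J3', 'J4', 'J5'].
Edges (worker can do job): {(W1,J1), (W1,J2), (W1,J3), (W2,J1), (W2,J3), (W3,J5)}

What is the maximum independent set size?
Maximum independent set = 5

By König's theorem:
- Min vertex cover = Max matching = 3
- Max independent set = Total vertices - Min vertex cover
- Max independent set = 8 - 3 = 5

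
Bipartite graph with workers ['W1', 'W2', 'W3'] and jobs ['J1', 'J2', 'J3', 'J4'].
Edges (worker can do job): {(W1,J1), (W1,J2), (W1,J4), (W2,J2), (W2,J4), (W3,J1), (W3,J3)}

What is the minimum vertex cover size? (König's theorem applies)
Minimum vertex cover size = 3

By König's theorem: in bipartite graphs,
min vertex cover = max matching = 3

Maximum matching has size 3, so minimum vertex cover also has size 3.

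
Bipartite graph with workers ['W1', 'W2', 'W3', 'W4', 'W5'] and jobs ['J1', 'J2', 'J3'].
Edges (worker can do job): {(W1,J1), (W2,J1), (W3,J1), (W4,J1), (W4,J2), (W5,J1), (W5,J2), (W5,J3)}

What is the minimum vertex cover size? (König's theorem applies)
Minimum vertex cover size = 3

By König's theorem: in bipartite graphs,
min vertex cover = max matching = 3

Maximum matching has size 3, so minimum vertex cover also has size 3.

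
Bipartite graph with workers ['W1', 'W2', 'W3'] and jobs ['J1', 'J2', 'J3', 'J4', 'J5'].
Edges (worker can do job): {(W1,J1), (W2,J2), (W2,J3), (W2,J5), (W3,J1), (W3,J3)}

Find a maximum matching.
Matching: {(W1,J1), (W2,J2), (W3,J3)}

Maximum matching (size 3):
  W1 → J1
  W2 → J2
  W3 → J3

Each worker is assigned to at most one job, and each job to at most one worker.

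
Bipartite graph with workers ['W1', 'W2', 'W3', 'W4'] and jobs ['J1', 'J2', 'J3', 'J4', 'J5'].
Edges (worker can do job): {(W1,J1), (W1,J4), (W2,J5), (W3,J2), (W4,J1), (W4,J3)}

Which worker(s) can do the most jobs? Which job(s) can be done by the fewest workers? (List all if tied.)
Most versatile: W1, W4 (2 jobs); Least covered: J2, J3, J4, J5 (1 workers)

Worker degrees (jobs they can do): W1:2, W2:1, W3:1, W4:2
Job degrees (workers who can do it): J1:2, J2:1, J3:1, J4:1, J5:1

Maximum worker degree is 2, achieved by: W1, W4
Minimum job degree is 1, achieved by: J2, J3, J4, J5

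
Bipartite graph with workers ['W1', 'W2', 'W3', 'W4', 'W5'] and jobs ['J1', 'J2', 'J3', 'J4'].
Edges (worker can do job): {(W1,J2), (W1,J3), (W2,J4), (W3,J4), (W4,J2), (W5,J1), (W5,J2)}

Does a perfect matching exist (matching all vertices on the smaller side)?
Yes, perfect matching exists (size 4)

Perfect matching: {(W1,J3), (W3,J4), (W4,J2), (W5,J1)}
All 4 vertices on the smaller side are matched.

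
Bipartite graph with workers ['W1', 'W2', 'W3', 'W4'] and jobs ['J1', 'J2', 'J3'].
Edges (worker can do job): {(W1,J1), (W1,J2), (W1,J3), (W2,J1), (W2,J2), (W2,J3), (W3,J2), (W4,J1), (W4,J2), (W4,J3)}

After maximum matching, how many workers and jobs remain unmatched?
Unmatched: 1 workers, 0 jobs

Maximum matching size: 3
Workers: 4 total, 3 matched, 1 unmatched
Jobs: 3 total, 3 matched, 0 unmatched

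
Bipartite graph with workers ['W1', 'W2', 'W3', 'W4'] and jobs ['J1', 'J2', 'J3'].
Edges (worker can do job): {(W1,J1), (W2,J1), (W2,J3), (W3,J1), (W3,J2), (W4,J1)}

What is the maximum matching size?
Maximum matching size = 3

Maximum matching: {(W2,J3), (W3,J2), (W4,J1)}
Size: 3

This assigns 3 workers to 3 distinct jobs.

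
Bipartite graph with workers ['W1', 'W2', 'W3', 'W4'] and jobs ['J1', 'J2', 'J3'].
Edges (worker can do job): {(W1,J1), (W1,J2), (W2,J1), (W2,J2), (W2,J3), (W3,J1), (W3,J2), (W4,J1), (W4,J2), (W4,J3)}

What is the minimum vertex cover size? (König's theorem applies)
Minimum vertex cover size = 3

By König's theorem: in bipartite graphs,
min vertex cover = max matching = 3

Maximum matching has size 3, so minimum vertex cover also has size 3.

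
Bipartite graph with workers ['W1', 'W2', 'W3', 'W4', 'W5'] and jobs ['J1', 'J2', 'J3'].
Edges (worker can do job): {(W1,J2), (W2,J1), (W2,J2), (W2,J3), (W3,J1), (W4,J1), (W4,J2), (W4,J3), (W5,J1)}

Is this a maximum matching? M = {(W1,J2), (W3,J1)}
No, size 2 is not maximum

Proposed matching has size 2.
Maximum matching size for this graph: 3.

This is NOT maximum - can be improved to size 3.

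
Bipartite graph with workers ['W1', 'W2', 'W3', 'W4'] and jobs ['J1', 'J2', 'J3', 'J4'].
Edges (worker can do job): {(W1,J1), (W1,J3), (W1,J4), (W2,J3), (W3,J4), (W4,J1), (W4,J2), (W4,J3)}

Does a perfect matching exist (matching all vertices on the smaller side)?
Yes, perfect matching exists (size 4)

Perfect matching: {(W1,J1), (W2,J3), (W3,J4), (W4,J2)}
All 4 vertices on the smaller side are matched.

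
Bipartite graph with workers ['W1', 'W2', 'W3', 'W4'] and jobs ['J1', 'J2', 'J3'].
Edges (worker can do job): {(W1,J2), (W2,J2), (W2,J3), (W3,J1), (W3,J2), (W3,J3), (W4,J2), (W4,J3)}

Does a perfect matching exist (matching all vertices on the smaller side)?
Yes, perfect matching exists (size 3)

Perfect matching: {(W2,J3), (W3,J1), (W4,J2)}
All 3 vertices on the smaller side are matched.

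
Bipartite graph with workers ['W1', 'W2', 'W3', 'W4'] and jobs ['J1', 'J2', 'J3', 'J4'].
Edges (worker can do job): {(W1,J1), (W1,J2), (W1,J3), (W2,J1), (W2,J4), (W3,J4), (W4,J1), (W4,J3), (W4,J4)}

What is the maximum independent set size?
Maximum independent set = 4

By König's theorem:
- Min vertex cover = Max matching = 4
- Max independent set = Total vertices - Min vertex cover
- Max independent set = 8 - 4 = 4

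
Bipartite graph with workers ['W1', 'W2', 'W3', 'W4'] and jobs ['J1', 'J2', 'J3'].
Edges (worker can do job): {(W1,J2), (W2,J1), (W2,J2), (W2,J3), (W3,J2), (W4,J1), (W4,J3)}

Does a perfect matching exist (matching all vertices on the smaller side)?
Yes, perfect matching exists (size 3)

Perfect matching: {(W2,J1), (W3,J2), (W4,J3)}
All 3 vertices on the smaller side are matched.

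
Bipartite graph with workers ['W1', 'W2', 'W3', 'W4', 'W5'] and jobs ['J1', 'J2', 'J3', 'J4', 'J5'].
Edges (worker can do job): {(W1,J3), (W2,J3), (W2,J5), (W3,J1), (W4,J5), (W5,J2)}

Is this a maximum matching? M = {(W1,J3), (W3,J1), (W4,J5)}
No, size 3 is not maximum

Proposed matching has size 3.
Maximum matching size for this graph: 4.

This is NOT maximum - can be improved to size 4.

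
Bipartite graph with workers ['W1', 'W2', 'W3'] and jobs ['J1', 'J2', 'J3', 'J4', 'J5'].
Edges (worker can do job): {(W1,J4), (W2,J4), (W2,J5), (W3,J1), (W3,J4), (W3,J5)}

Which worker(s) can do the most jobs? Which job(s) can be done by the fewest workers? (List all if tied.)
Most versatile: W3 (3 jobs); Least covered: J2, J3 (0 workers)

Worker degrees (jobs they can do): W1:1, W2:2, W3:3
Job degrees (workers who can do it): J1:1, J2:0, J3:0, J4:3, J5:2

Maximum worker degree is 3, achieved by: W3
Minimum job degree is 0, achieved by: J2, J3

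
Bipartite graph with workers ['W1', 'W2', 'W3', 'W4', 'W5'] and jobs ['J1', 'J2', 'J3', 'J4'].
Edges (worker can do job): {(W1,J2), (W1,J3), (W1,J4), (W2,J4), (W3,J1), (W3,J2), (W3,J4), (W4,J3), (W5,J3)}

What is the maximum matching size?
Maximum matching size = 4

Maximum matching: {(W1,J2), (W2,J4), (W3,J1), (W5,J3)}
Size: 4

This assigns 4 workers to 4 distinct jobs.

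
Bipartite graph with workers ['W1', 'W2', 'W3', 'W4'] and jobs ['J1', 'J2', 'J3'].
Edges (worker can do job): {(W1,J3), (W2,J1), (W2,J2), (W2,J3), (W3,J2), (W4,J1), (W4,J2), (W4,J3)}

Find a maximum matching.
Matching: {(W1,J3), (W3,J2), (W4,J1)}

Maximum matching (size 3):
  W1 → J3
  W3 → J2
  W4 → J1

Each worker is assigned to at most one job, and each job to at most one worker.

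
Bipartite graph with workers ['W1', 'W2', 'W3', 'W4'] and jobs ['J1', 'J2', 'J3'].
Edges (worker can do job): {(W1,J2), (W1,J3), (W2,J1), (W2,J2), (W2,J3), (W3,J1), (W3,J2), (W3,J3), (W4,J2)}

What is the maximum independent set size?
Maximum independent set = 4

By König's theorem:
- Min vertex cover = Max matching = 3
- Max independent set = Total vertices - Min vertex cover
- Max independent set = 7 - 3 = 4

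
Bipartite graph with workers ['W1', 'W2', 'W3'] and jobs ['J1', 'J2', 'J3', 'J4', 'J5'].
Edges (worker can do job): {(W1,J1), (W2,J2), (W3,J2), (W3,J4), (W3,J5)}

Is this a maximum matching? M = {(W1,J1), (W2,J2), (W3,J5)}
Yes, size 3 is maximum

Proposed matching has size 3.
Maximum matching size for this graph: 3.

This is a maximum matching.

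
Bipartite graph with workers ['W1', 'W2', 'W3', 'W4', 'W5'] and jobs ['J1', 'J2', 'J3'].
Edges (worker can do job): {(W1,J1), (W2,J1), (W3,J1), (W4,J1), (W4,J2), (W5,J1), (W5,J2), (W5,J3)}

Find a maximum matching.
Matching: {(W3,J1), (W4,J2), (W5,J3)}

Maximum matching (size 3):
  W3 → J1
  W4 → J2
  W5 → J3

Each worker is assigned to at most one job, and each job to at most one worker.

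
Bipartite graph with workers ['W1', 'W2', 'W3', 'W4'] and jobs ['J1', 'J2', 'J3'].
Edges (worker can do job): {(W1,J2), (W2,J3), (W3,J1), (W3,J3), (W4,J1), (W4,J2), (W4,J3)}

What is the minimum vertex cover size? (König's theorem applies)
Minimum vertex cover size = 3

By König's theorem: in bipartite graphs,
min vertex cover = max matching = 3

Maximum matching has size 3, so minimum vertex cover also has size 3.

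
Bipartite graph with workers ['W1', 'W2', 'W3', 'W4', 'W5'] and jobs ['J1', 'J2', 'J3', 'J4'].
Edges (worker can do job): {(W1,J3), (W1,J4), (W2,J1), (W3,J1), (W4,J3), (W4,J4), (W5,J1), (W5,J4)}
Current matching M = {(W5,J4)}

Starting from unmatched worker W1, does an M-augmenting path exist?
Yes: W1 → J4 → W5 → J1

An M-augmenting path alternates non-matching / matching edges, starting and ending at unmatched vertices.
Path: W1 → J4 → W5 → J1
(J1 is unmatched in M, so the path is augmenting.)
Flipping edges along this path would increase |M| from 1 to 2.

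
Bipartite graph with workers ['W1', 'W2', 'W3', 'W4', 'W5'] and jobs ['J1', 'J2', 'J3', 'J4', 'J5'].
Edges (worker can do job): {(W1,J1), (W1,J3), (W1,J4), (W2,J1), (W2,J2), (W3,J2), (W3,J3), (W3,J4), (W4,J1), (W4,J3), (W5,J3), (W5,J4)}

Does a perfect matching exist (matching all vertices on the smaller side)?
No, maximum matching has size 4 < 5

Maximum matching has size 4, need 5 for perfect matching.
Unmatched workers: ['W1']
Unmatched jobs: ['J5']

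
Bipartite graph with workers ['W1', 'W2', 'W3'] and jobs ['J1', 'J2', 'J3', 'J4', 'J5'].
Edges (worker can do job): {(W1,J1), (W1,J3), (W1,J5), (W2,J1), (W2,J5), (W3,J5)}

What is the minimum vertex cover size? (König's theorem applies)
Minimum vertex cover size = 3

By König's theorem: in bipartite graphs,
min vertex cover = max matching = 3

Maximum matching has size 3, so minimum vertex cover also has size 3.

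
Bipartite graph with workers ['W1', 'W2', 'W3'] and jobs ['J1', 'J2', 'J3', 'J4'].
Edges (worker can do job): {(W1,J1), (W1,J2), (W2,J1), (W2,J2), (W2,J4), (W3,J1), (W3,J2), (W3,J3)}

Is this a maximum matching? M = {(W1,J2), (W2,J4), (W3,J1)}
Yes, size 3 is maximum

Proposed matching has size 3.
Maximum matching size for this graph: 3.

This is a maximum matching.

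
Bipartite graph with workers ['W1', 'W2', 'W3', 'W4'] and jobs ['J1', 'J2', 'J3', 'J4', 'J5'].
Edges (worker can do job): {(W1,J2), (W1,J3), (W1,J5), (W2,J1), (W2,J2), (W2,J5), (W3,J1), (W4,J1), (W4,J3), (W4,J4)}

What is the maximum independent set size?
Maximum independent set = 5

By König's theorem:
- Min vertex cover = Max matching = 4
- Max independent set = Total vertices - Min vertex cover
- Max independent set = 9 - 4 = 5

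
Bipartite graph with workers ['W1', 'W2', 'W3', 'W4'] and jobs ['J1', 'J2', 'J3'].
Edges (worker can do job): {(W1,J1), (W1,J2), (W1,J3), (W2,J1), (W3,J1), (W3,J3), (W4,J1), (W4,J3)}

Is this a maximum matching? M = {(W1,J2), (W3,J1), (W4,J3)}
Yes, size 3 is maximum

Proposed matching has size 3.
Maximum matching size for this graph: 3.

This is a maximum matching.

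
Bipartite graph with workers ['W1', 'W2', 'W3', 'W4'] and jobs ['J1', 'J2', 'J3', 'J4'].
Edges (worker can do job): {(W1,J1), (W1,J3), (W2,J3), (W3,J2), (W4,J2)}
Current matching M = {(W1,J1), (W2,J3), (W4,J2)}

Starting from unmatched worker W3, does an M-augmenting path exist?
No augmenting path from W3

Alternating search from W3 reaches jobs: {J2}.
Every reachable job is already matched in M, and following those matched edges back to workers exposes no further unvisited jobs.
No M-augmenting path from W3 exists.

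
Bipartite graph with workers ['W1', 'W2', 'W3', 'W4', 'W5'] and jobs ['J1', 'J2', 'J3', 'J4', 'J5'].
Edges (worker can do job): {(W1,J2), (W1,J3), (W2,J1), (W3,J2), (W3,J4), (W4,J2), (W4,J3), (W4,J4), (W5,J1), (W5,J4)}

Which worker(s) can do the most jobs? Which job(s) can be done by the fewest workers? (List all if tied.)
Most versatile: W4 (3 jobs); Least covered: J5 (0 workers)

Worker degrees (jobs they can do): W1:2, W2:1, W3:2, W4:3, W5:2
Job degrees (workers who can do it): J1:2, J2:3, J3:2, J4:3, J5:0

Maximum worker degree is 3, achieved by: W4
Minimum job degree is 0, achieved by: J5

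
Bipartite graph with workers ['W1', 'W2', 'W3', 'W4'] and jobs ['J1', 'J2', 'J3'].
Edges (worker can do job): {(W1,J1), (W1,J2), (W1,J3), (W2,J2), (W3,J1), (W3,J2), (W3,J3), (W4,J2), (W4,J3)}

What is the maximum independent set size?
Maximum independent set = 4

By König's theorem:
- Min vertex cover = Max matching = 3
- Max independent set = Total vertices - Min vertex cover
- Max independent set = 7 - 3 = 4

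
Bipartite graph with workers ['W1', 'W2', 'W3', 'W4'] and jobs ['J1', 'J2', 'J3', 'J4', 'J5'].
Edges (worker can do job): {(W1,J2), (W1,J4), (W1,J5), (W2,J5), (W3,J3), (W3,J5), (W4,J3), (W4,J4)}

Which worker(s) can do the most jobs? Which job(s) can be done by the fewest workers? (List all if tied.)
Most versatile: W1 (3 jobs); Least covered: J1 (0 workers)

Worker degrees (jobs they can do): W1:3, W2:1, W3:2, W4:2
Job degrees (workers who can do it): J1:0, J2:1, J3:2, J4:2, J5:3

Maximum worker degree is 3, achieved by: W1
Minimum job degree is 0, achieved by: J1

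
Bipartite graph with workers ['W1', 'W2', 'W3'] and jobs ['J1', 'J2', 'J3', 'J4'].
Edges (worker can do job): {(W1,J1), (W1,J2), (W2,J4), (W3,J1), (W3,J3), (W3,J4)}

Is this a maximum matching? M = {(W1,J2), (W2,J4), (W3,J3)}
Yes, size 3 is maximum

Proposed matching has size 3.
Maximum matching size for this graph: 3.

This is a maximum matching.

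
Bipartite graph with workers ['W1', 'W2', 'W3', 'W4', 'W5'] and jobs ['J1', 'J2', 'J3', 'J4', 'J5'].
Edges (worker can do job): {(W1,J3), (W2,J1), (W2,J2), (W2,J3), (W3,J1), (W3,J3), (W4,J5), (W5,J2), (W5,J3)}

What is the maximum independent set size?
Maximum independent set = 6

By König's theorem:
- Min vertex cover = Max matching = 4
- Max independent set = Total vertices - Min vertex cover
- Max independent set = 10 - 4 = 6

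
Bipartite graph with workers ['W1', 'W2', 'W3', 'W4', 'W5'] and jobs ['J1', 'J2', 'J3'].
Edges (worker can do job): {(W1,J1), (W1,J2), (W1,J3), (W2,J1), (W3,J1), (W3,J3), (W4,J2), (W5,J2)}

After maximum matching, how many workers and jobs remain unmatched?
Unmatched: 2 workers, 0 jobs

Maximum matching size: 3
Workers: 5 total, 3 matched, 2 unmatched
Jobs: 3 total, 3 matched, 0 unmatched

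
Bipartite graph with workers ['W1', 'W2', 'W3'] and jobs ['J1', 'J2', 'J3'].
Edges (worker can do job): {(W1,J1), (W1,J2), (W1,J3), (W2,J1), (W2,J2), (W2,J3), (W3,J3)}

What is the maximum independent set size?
Maximum independent set = 3

By König's theorem:
- Min vertex cover = Max matching = 3
- Max independent set = Total vertices - Min vertex cover
- Max independent set = 6 - 3 = 3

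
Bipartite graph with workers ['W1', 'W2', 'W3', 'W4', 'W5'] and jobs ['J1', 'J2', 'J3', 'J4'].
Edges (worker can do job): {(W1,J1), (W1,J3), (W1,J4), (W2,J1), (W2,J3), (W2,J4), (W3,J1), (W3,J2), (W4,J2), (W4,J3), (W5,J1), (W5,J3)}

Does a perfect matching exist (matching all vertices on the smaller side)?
Yes, perfect matching exists (size 4)

Perfect matching: {(W1,J4), (W2,J1), (W3,J2), (W5,J3)}
All 4 vertices on the smaller side are matched.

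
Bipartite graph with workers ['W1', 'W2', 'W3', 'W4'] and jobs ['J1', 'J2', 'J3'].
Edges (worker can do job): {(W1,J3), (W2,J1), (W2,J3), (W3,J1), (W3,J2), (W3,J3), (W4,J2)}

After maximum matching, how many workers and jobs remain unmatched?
Unmatched: 1 workers, 0 jobs

Maximum matching size: 3
Workers: 4 total, 3 matched, 1 unmatched
Jobs: 3 total, 3 matched, 0 unmatched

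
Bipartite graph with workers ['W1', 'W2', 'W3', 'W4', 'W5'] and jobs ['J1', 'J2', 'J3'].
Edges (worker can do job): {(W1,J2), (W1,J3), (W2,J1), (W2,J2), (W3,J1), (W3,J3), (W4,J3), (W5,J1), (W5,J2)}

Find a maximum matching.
Matching: {(W1,J2), (W3,J3), (W5,J1)}

Maximum matching (size 3):
  W1 → J2
  W3 → J3
  W5 → J1

Each worker is assigned to at most one job, and each job to at most one worker.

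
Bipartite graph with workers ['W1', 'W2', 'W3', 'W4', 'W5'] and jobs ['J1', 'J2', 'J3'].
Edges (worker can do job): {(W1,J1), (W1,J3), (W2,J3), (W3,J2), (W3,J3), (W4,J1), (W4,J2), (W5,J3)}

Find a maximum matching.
Matching: {(W3,J2), (W4,J1), (W5,J3)}

Maximum matching (size 3):
  W3 → J2
  W4 → J1
  W5 → J3

Each worker is assigned to at most one job, and each job to at most one worker.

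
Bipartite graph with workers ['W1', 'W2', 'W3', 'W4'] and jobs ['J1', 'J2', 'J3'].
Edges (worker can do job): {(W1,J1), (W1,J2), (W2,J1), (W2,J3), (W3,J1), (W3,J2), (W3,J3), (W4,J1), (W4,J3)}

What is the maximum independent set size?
Maximum independent set = 4

By König's theorem:
- Min vertex cover = Max matching = 3
- Max independent set = Total vertices - Min vertex cover
- Max independent set = 7 - 3 = 4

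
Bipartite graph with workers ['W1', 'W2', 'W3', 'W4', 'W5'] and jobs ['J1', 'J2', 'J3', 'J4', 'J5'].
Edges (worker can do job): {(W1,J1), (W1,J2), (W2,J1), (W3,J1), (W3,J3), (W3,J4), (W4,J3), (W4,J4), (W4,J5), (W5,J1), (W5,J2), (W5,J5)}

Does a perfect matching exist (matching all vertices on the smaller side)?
Yes, perfect matching exists (size 5)

Perfect matching: {(W1,J2), (W2,J1), (W3,J4), (W4,J3), (W5,J5)}
All 5 vertices on the smaller side are matched.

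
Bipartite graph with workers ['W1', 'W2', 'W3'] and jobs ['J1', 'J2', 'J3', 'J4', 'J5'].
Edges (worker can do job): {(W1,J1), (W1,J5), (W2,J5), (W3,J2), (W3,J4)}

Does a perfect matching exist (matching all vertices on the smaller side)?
Yes, perfect matching exists (size 3)

Perfect matching: {(W1,J1), (W2,J5), (W3,J2)}
All 3 vertices on the smaller side are matched.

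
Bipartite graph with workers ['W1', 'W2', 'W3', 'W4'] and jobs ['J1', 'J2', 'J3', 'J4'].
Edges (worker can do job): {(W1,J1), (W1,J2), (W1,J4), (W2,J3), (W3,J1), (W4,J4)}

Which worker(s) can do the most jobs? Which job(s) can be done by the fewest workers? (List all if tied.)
Most versatile: W1 (3 jobs); Least covered: J2, J3 (1 workers)

Worker degrees (jobs they can do): W1:3, W2:1, W3:1, W4:1
Job degrees (workers who can do it): J1:2, J2:1, J3:1, J4:2

Maximum worker degree is 3, achieved by: W1
Minimum job degree is 1, achieved by: J2, J3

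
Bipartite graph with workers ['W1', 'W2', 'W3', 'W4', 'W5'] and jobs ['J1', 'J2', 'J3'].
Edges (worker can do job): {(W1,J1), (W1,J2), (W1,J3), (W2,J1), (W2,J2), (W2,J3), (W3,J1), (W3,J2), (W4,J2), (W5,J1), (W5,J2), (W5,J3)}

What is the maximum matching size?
Maximum matching size = 3

Maximum matching: {(W1,J1), (W3,J2), (W5,J3)}
Size: 3

This assigns 3 workers to 3 distinct jobs.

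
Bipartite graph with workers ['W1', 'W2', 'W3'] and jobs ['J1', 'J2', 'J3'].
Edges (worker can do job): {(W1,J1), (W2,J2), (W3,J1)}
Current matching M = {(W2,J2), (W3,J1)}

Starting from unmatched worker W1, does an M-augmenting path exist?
No augmenting path from W1

Alternating search from W1 reaches jobs: {J1}.
Every reachable job is already matched in M, and following those matched edges back to workers exposes no further unvisited jobs.
No M-augmenting path from W1 exists.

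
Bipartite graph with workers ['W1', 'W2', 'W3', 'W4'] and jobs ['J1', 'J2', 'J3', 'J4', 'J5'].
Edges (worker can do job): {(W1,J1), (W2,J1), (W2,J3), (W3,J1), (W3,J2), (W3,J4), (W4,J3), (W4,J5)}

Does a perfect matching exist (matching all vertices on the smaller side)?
Yes, perfect matching exists (size 4)

Perfect matching: {(W1,J1), (W2,J3), (W3,J4), (W4,J5)}
All 4 vertices on the smaller side are matched.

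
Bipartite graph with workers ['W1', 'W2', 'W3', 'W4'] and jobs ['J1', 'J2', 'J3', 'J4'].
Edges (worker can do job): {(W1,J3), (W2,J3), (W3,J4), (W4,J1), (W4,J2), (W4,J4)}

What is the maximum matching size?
Maximum matching size = 3

Maximum matching: {(W1,J3), (W3,J4), (W4,J2)}
Size: 3

This assigns 3 workers to 3 distinct jobs.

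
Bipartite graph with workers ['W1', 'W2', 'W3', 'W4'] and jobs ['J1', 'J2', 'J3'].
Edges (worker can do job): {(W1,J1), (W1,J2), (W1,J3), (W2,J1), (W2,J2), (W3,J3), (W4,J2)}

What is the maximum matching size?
Maximum matching size = 3

Maximum matching: {(W1,J1), (W3,J3), (W4,J2)}
Size: 3

This assigns 3 workers to 3 distinct jobs.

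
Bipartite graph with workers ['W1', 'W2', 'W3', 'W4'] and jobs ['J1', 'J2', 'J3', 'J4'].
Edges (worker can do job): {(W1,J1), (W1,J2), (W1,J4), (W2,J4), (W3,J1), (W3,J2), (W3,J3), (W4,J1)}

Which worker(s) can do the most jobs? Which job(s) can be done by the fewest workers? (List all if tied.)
Most versatile: W1, W3 (3 jobs); Least covered: J3 (1 workers)

Worker degrees (jobs they can do): W1:3, W2:1, W3:3, W4:1
Job degrees (workers who can do it): J1:3, J2:2, J3:1, J4:2

Maximum worker degree is 3, achieved by: W1, W3
Minimum job degree is 1, achieved by: J3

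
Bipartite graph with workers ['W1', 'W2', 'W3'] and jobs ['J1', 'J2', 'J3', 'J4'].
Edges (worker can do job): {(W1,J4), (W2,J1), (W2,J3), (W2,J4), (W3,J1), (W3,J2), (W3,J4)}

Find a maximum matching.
Matching: {(W1,J4), (W2,J1), (W3,J2)}

Maximum matching (size 3):
  W1 → J4
  W2 → J1
  W3 → J2

Each worker is assigned to at most one job, and each job to at most one worker.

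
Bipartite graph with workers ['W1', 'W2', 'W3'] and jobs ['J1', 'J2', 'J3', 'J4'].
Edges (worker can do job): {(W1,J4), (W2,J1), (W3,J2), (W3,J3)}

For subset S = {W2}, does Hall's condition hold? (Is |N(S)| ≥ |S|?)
Yes: |N(S)| = 1, |S| = 1

Subset S = {W2}
Neighbors N(S) = {J1}

|N(S)| = 1, |S| = 1
Hall's condition: |N(S)| ≥ |S| is satisfied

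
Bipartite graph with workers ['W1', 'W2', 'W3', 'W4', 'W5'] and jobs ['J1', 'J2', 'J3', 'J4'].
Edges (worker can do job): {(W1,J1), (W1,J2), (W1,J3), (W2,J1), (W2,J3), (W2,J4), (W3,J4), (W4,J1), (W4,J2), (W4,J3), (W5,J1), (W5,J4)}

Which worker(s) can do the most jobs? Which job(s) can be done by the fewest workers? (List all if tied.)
Most versatile: W1, W2, W4 (3 jobs); Least covered: J2 (2 workers)

Worker degrees (jobs they can do): W1:3, W2:3, W3:1, W4:3, W5:2
Job degrees (workers who can do it): J1:4, J2:2, J3:3, J4:3

Maximum worker degree is 3, achieved by: W1, W2, W4
Minimum job degree is 2, achieved by: J2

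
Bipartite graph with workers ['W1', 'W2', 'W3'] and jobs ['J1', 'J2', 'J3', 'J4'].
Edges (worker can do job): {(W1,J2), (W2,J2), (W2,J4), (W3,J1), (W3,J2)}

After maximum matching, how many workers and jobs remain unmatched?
Unmatched: 0 workers, 1 jobs

Maximum matching size: 3
Workers: 3 total, 3 matched, 0 unmatched
Jobs: 4 total, 3 matched, 1 unmatched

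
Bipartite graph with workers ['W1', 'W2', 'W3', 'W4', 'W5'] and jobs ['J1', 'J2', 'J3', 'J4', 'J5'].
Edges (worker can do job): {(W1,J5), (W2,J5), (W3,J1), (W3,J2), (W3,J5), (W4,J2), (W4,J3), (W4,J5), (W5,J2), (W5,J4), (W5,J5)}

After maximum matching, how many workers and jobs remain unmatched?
Unmatched: 1 workers, 1 jobs

Maximum matching size: 4
Workers: 5 total, 4 matched, 1 unmatched
Jobs: 5 total, 4 matched, 1 unmatched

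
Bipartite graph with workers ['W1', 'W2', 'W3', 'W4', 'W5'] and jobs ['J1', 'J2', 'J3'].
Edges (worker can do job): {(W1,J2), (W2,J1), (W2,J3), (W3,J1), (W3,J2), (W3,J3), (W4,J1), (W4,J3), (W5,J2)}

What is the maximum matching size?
Maximum matching size = 3

Maximum matching: {(W2,J1), (W3,J2), (W4,J3)}
Size: 3

This assigns 3 workers to 3 distinct jobs.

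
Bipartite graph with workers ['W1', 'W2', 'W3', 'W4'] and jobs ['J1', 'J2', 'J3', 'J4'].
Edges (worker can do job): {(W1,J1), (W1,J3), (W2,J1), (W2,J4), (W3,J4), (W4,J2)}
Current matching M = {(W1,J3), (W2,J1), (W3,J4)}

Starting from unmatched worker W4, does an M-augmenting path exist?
Yes: W4 → J2

An M-augmenting path alternates non-matching / matching edges, starting and ending at unmatched vertices.
Path: W4 → J2
(J2 is unmatched in M, so the path is augmenting.)
Flipping edges along this path would increase |M| from 3 to 4.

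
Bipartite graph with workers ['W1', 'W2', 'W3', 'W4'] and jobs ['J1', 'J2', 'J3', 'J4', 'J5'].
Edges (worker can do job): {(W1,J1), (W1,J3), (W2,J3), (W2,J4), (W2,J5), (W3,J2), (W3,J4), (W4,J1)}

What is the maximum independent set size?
Maximum independent set = 5

By König's theorem:
- Min vertex cover = Max matching = 4
- Max independent set = Total vertices - Min vertex cover
- Max independent set = 9 - 4 = 5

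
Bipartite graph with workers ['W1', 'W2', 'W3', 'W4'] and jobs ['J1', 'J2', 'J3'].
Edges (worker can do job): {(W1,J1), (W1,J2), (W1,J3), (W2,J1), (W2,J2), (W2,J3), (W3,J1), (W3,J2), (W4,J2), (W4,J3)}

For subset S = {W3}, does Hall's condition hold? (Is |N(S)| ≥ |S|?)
Yes: |N(S)| = 2, |S| = 1

Subset S = {W3}
Neighbors N(S) = {J1, J2}

|N(S)| = 2, |S| = 1
Hall's condition: |N(S)| ≥ |S| is satisfied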